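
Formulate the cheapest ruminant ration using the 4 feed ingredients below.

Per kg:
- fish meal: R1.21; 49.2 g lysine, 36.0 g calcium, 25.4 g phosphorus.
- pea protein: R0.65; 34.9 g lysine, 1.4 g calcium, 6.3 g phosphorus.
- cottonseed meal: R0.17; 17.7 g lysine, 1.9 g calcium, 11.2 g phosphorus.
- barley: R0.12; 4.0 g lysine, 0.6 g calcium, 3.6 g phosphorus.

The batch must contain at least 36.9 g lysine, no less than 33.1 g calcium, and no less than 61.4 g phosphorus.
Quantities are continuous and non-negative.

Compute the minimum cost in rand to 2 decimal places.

Set it up as a linear program. Let x1 = kg of fish meal, x2 = kg of pea protein, x3 = kg of cottonseed meal, x4 = kg of barley.
Minimize 1.21x1 + 0.65x2 + 0.17x3 + 0.12x4 subject to:
  49.2x1 + 34.9x2 + 17.7x3 + 4x4 ≥ 36.9   (lysine)
  36x1 + 1.4x2 + 1.9x3 + 0.6x4 ≥ 33.1   (calcium)
  25.4x1 + 6.3x2 + 11.2x3 + 3.6x4 ≥ 61.4   (phosphorus)
  x1, x2, x3, x4 ≥ 0.
The cheapest feasible vertex uses only fish meal, cottonseed meal; pea protein, barley are not used. Binding constraints: calcium and phosphorus.
So fish meal = 0.7158 kg, cottonseed meal = 3.859 kg.
Hence cost = 1.21·0.7158 + 0.17·3.859 = R1.5221.

R1.52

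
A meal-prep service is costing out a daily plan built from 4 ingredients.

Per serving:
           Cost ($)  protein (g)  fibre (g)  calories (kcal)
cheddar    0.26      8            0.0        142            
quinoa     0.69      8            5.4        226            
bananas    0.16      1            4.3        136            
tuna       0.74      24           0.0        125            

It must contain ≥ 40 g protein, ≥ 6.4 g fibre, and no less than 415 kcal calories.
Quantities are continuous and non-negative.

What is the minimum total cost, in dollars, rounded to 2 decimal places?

Let x1 = servings of cheddar, x2 = servings of quinoa, x3 = servings of bananas, x4 = servings of tuna.
Minimise 0.26x1 + 0.69x2 + 0.16x3 + 0.74x4 subject to:
  8x1 + 8x2 + 1x3 + 24x4 ≥ 40   (protein)
  5.4x2 + 4.3x3 ≥ 6.4   (fibre)
  142x1 + 226x2 + 136x3 + 125x4 ≥ 415   (calories)
  x1, x2, x3, x4 ≥ 0.
The cheapest feasible vertex uses only cheddar, bananas, tuna; quinoa is not used. There the protein, fibre, calories constraints are tight.
Solving gives x1 = 0.1196, x3 = 1.488, x4 = 1.565.
Total cost: 0.26·0.1196 + 0.16·1.488 + 0.74·1.565 = 1.4273.

$1.43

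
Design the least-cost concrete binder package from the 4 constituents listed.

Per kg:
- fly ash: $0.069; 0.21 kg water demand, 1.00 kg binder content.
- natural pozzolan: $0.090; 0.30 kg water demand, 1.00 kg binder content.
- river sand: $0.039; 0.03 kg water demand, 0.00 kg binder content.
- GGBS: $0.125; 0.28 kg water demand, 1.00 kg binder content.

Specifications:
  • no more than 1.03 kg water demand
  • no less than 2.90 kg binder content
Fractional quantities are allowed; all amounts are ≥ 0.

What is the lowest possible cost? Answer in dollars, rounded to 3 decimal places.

$0.200

Let x1 = kg of fly ash, x2 = kg of natural pozzolan, x3 = kg of river sand, x4 = kg of GGBS.
min 0.069x1 + 0.09x2 + 0.039x3 + 0.125x4 subject to:
  0.21x1 + 0.3x2 + 0.03x3 + 0.28x4 ≤ 1.03   (water demand)
  1x1 + 1x2 + 1x4 ≥ 2.9   (binder content)
  x1, x2, x3, x4 ≥ 0.
The cheapest feasible vertex uses only fly ash; natural pozzolan, river sand, GGBS are not used. There the binder content constraint is tight.
Solving gives x1 = 2.9.
Hence cost = 0.069·2.9 = $0.20010.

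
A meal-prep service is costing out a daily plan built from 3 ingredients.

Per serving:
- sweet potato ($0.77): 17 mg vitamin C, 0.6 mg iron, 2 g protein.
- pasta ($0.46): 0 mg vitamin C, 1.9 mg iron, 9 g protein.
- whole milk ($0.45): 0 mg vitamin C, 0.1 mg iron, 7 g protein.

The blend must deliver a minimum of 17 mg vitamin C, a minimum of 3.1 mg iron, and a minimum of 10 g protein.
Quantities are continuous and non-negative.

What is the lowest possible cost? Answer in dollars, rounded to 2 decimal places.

Treat it as an LP. Let x1 = servings of sweet potato, x2 = servings of pasta, x3 = servings of whole milk.
min 0.77x1 + 0.46x2 + 0.45x3 subject to:
  17x1 ≥ 17   (vitamin C)
  0.6x1 + 1.9x2 + 0.1x3 ≥ 3.1   (iron)
  2x1 + 9x2 + 7x3 ≥ 10   (protein)
  x1, x2, x3 ≥ 0.
The cheapest feasible vertex uses only sweet potato, pasta; whole milk is not used. There the vitamin C and iron constraints are tight.
That vertex is x1 = 1, x2 = 1.316.
Total cost: 0.77·1 + 0.46·1.316 = 1.3754.

$1.38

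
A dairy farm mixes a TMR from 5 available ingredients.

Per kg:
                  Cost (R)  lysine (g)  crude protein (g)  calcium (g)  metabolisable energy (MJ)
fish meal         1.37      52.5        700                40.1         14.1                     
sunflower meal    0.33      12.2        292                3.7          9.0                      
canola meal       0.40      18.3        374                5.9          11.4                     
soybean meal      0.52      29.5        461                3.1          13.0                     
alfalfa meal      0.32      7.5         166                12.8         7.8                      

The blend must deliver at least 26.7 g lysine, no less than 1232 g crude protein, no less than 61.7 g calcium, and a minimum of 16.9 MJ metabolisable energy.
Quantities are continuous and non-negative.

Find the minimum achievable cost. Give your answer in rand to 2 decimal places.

R1.91

Treat it as an LP. Let x1 = kg of fish meal, x2 = kg of sunflower meal, x3 = kg of canola meal, x4 = kg of soybean meal, x5 = kg of alfalfa meal.
Minimize 1.37x1 + 0.33x2 + 0.4x3 + 0.52x4 + 0.32x5 with:
  52.5x1 + 12.2x2 + 18.3x3 + 29.5x4 + 7.5x5 ≥ 26.7   (lysine)
  700x1 + 292x2 + 374x3 + 461x4 + 166x5 ≥ 1232   (crude protein)
  40.1x1 + 3.7x2 + 5.9x3 + 3.1x4 + 12.8x5 ≥ 61.7   (calcium)
  14.1x1 + 9x2 + 11.4x3 + 13x4 + 7.8x5 ≥ 16.9   (metabolisable energy)
  x1, x2, x3, x4, x5 ≥ 0.
The minimum-cost mix takes nothing from fish meal, sunflower meal, soybean meal — only canola meal, alfalfa meal. Binding constraints: crude protein and calcium.
Solving gives x3 = 1.452, x5 = 4.151.
Hence cost = 0.4·1.452 + 0.32·4.151 = R1.9091.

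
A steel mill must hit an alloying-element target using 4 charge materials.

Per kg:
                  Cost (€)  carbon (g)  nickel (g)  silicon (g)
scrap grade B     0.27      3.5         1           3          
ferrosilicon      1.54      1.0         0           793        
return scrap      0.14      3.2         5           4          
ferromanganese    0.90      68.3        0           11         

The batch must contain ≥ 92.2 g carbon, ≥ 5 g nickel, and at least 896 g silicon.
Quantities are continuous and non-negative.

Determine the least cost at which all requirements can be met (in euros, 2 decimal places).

Set it up as a linear program. Let x1 = kg of scrap grade B, x2 = kg of ferrosilicon, x3 = kg of return scrap, x4 = kg of ferromanganese.
min 0.27x1 + 1.54x2 + 0.14x3 + 0.9x4 with:
  3.5x1 + 1x2 + 3.2x3 + 68.3x4 ≥ 92.2   (carbon)
  1x1 + 5x3 ≥ 5   (nickel)
  3x1 + 793x2 + 4x3 + 11x4 ≥ 896   (silicon)
  x1, x2, x3, x4 ≥ 0.
At the optimum only ferrosilicon, return scrap, ferromanganese are positive (scrap grade B = 0). There the carbon, nickel, silicon constraints are tight.
So ferrosilicon = 1.107 kg, return scrap = 1 kg, ferromanganese = 1.287 kg.
Hence cost = 1.54·1.107 + 0.14·1 + 0.9·1.287 = €3.0031.

€3.00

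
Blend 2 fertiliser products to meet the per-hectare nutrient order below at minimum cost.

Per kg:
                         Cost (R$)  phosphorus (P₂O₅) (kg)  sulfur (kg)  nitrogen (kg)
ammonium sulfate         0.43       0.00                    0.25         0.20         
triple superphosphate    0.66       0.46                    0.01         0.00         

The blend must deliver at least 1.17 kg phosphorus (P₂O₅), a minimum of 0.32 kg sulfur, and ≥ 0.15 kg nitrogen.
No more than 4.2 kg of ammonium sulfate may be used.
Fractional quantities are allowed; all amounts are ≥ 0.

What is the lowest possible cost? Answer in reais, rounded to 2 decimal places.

R$2.19

Treat it as an LP. Let x1 = kg of ammonium sulfate, x2 = kg of triple superphosphate.
min 0.43x1 + 0.66x2 subject to:
  0.46x2 ≥ 1.17   (phosphorus (P₂O₅))
  0.25x1 + 0.01x2 ≥ 0.32   (sulfur)
  0.2x1 ≥ 0.15   (nitrogen)
  x1 ≤ 4.2
  x1, x2 ≥ 0.
Both inputs are positive at the optimum. The phosphorus (P₂O₅) and sulfur requirements are met with equality.
That vertex is x1 = 1.1783, x2 = 2.5435.
Cost = 0.43·1.1783 + 0.66·2.5435 = 2.1854.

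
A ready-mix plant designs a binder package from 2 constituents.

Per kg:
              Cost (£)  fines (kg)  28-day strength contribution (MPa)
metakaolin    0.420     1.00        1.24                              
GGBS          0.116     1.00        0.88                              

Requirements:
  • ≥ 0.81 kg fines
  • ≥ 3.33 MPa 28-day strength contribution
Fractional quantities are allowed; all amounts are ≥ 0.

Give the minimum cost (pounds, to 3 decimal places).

£0.439

This is a linear program. Let x1 = kg of metakaolin, x2 = kg of GGBS.
Minimize 0.42x1 + 0.116x2 subject to:
  1x1 + 1x2 ≥ 0.81   (fines)
  1.24x1 + 0.88x2 ≥ 3.33   (28-day strength contribution)
  x1, x2 ≥ 0.
The minimum-cost mix takes nothing from metakaolin — only GGBS. There the 28-day strength contribution constraint is tight.
Solving gives x2 = 3.784.
Cost = 0.116·3.784 = 0.43894.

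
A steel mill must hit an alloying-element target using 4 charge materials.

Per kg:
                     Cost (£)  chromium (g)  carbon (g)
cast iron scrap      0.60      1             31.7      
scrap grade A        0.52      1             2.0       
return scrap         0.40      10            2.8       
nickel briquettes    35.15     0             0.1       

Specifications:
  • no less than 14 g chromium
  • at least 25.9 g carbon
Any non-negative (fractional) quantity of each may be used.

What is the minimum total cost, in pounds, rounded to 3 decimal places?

Treat it as an LP. Let x1 = kg of cast iron scrap, x2 = kg of scrap grade A, x3 = kg of return scrap, x4 = kg of nickel briquettes.
min 0.6x1 + 0.52x2 + 0.4x3 + 35.15x4 s.t.:
  1x1 + 1x2 + 10x3 ≥ 14   (chromium)
  31.7x1 + 2x2 + 2.8x3 + 0.1x4 ≥ 25.9   (carbon)
  x1, x2, x3, x4 ≥ 0.
The cheapest feasible vertex uses only cast iron scrap, return scrap; scrap grade A, nickel briquettes are not used. There the chromium and carbon constraints are tight.
Solving gives x1 = 0.6996, x3 = 1.33.
Hence cost = 0.6·0.6996 + 0.4·1.33 = £0.95176.

£0.952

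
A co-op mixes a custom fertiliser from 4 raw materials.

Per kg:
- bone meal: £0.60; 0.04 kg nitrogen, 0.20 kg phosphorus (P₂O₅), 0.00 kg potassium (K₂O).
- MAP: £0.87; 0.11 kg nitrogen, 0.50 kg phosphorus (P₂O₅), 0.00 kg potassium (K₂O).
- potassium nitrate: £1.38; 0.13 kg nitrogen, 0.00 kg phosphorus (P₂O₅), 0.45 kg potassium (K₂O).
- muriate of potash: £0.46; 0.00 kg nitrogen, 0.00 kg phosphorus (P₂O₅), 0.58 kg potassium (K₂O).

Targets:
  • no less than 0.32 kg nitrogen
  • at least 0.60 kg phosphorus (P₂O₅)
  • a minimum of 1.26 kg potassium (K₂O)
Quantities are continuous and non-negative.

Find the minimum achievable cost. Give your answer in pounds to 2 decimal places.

Let x1 = kg of bone meal, x2 = kg of MAP, x3 = kg of potassium nitrate, x4 = kg of muriate of potash.
Minimise 0.6x1 + 0.87x2 + 1.38x3 + 0.46x4 s.t.:
  0.04x1 + 0.11x2 + 0.13x3 ≥ 0.32   (nitrogen)
  0.2x1 + 0.5x2 ≥ 0.6   (phosphorus (P₂O₅))
  0.45x3 + 0.58x4 ≥ 1.26   (potassium (K₂O))
  x1, x2, x3, x4 ≥ 0.
The cheapest feasible vertex uses only MAP, potassium nitrate, muriate of potash; bone meal is not used. The nitrogen, phosphorus (P₂O₅), potassium (K₂O) requirements are met with equality.
So MAP = 1.2 kg, potassium nitrate = 1.446 kg, muriate of potash = 1.05 kg.
Objective = 0.87·1.2 + 1.38·1.446 + 0.46·1.05 = 3.5225.

£3.52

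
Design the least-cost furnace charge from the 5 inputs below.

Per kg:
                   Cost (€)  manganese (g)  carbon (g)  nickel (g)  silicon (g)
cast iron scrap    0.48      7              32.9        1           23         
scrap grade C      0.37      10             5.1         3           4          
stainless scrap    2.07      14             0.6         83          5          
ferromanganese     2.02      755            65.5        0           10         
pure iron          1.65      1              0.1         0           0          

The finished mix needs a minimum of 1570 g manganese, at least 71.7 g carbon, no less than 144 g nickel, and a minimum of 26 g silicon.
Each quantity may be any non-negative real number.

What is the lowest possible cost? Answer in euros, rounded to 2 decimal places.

€7.73

Set it up as a linear program. Let x1 = kg of cast iron scrap, x2 = kg of scrap grade C, x3 = kg of stainless scrap, x4 = kg of ferromanganese, x5 = kg of pure iron.
Minimize 0.48x1 + 0.37x2 + 2.07x3 + 2.02x4 + 1.65x5 subject to:
  7x1 + 10x2 + 14x3 + 755x4 + 1x5 ≥ 1570   (manganese)
  32.9x1 + 5.1x2 + 0.6x3 + 65.5x4 + 0.1x5 ≥ 71.7   (carbon)
  1x1 + 3x2 + 83x3 ≥ 144   (nickel)
  23x1 + 4x2 + 5x3 + 10x4 ≥ 26   (silicon)
  x1, x2, x3, x4, x5 ≥ 0.
At the optimum only stainless scrap, ferromanganese are positive (cast iron scrap, scrap grade C, pure iron = 0). There the manganese and nickel constraints are tight.
That vertex is x3 = 1.735, x4 = 2.047.
Hence cost = 2.07·1.735 + 2.02·2.047 = €7.7264.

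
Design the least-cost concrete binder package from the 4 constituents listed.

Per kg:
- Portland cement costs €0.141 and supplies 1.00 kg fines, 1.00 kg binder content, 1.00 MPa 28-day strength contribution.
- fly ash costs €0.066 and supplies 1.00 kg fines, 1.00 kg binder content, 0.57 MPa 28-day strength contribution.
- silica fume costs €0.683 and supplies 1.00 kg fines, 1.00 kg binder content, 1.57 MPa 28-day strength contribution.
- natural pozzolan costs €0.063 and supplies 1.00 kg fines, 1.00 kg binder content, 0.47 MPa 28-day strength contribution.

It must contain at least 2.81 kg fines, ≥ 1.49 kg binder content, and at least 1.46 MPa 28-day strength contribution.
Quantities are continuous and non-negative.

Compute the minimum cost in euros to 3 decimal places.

This is a linear program. Let x1 = kg of Portland cement, x2 = kg of fly ash, x3 = kg of silica fume, x4 = kg of natural pozzolan.
Minimize 0.141x1 + 0.066x2 + 0.683x3 + 0.063x4 subject to:
  1x1 + 1x2 + 1x3 + 1x4 ≥ 2.81   (fines)
  1x1 + 1x2 + 1x3 + 1x4 ≥ 1.49   (binder content)
  1x1 + 0.57x2 + 1.57x3 + 0.47x4 ≥ 1.46   (28-day strength contribution)
  x1, x2, x3, x4 ≥ 0.
The cheapest feasible vertex uses only fly ash, natural pozzolan; Portland cement, silica fume are not used. There the fines and 28-day strength contribution constraints are tight.
Solving gives x2 = 1.393, x4 = 1.417.
Total cost: 0.066·1.393 + 0.063·1.417 = 0.18121.

€0.181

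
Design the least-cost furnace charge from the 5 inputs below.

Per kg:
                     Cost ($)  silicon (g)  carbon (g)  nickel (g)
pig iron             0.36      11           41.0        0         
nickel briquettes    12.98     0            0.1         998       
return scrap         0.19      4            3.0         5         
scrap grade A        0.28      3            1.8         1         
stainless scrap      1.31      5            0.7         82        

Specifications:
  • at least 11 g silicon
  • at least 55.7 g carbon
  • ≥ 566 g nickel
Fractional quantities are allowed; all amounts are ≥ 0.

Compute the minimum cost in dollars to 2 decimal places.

Treat it as an LP. Let x1 = kg of pig iron, x2 = kg of nickel briquettes, x3 = kg of return scrap, x4 = kg of scrap grade A, x5 = kg of stainless scrap.
min 0.36x1 + 12.98x2 + 0.19x3 + 0.28x4 + 1.31x5 s.t.:
  11x1 + 4x3 + 3x4 + 5x5 ≥ 11   (silicon)
  41x1 + 0.1x2 + 3x3 + 1.8x4 + 0.7x5 ≥ 55.7   (carbon)
  998x2 + 5x3 + 1x4 + 82x5 ≥ 566   (nickel)
  x1, x2, x3, x4, x5 ≥ 0.
The optimal basis is {pig iron, nickel briquettes}; return scrap, scrap grade A, stainless scrap drop out. There the carbon and nickel constraints are tight.
Solving gives x1 = 1.357, x2 = 0.5671.
Cost = 0.36·1.357 + 12.98·0.5671 = 7.8495.

$7.85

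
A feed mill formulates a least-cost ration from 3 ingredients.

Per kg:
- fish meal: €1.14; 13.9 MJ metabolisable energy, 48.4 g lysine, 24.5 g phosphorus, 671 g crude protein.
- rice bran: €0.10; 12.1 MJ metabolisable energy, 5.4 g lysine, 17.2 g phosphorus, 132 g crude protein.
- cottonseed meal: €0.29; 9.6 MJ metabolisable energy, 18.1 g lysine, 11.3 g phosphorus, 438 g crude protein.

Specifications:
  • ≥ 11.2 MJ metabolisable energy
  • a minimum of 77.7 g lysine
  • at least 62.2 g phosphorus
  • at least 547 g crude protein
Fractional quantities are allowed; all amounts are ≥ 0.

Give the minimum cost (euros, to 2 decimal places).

€1.26

This is a linear program. Let x1 = kg of fish meal, x2 = kg of rice bran, x3 = kg of cottonseed meal.
Minimize 1.14x1 + 0.1x2 + 0.29x3 with:
  13.9x1 + 12.1x2 + 9.6x3 ≥ 11.2   (metabolisable energy)
  48.4x1 + 5.4x2 + 18.1x3 ≥ 77.7   (lysine)
  24.5x1 + 17.2x2 + 11.3x3 ≥ 62.2   (phosphorus)
  671x1 + 132x2 + 438x3 ≥ 547   (crude protein)
  x1, x2, x3 ≥ 0.
The minimum-cost mix takes nothing from fish meal — only rice bran, cottonseed meal. Binding constraints: lysine and phosphorus.
So rice bran = 0.9901 kg, cottonseed meal = 3.997 kg.
Cost = 0.1·0.9901 + 0.29·3.997 = 1.2581.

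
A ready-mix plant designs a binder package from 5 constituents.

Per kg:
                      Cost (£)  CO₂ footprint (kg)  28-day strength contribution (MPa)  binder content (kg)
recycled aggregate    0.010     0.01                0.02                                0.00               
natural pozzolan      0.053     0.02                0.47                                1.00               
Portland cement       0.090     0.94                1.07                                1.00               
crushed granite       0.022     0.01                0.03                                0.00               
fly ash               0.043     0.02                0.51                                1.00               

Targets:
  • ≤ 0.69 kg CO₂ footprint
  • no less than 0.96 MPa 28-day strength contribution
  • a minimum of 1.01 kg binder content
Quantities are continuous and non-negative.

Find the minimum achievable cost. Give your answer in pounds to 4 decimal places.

£0.0808

Let x1 = kg of recycled aggregate, x2 = kg of natural pozzolan, x3 = kg of Portland cement, x4 = kg of crushed granite, x5 = kg of fly ash.
Minimize 0.01x1 + 0.053x2 + 0.09x3 + 0.022x4 + 0.043x5 with:
  0.01x1 + 0.02x2 + 0.94x3 + 0.01x4 + 0.02x5 ≤ 0.69   (CO₂ footprint)
  0.02x1 + 0.47x2 + 1.07x3 + 0.03x4 + 0.51x5 ≥ 0.96   (28-day strength contribution)
  1x2 + 1x3 + 1x5 ≥ 1.01   (binder content)
  x1, x2, x3, x4, x5 ≥ 0.
The optimal basis is {Portland cement, fly ash}; recycled aggregate, natural pozzolan, crushed granite drop out. Binding constraints: CO₂ footprint and 28-day strength contribution.
So Portland cement = 0.7264 kg, fly ash = 0.3583 kg.
Hence cost = 0.09·0.7264 + 0.043·0.3583 = £0.080783.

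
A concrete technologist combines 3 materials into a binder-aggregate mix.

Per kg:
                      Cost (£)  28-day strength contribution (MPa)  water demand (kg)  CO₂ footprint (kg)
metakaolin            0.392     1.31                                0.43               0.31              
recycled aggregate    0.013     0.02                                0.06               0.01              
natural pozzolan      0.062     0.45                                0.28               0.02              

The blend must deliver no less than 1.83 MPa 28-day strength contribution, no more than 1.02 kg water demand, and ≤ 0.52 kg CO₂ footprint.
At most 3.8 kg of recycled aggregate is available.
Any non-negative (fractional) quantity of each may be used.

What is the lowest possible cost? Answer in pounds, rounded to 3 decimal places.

£0.317

Let x1 = kg of metakaolin, x2 = kg of recycled aggregate, x3 = kg of natural pozzolan.
min 0.392x1 + 0.013x2 + 0.062x3 with:
  1.31x1 + 0.02x2 + 0.45x3 ≥ 1.83   (28-day strength contribution)
  0.43x1 + 0.06x2 + 0.28x3 ≤ 1.02   (water demand)
  0.31x1 + 0.01x2 + 0.02x3 ≤ 0.52   (CO₂ footprint)
  x2 ≤ 3.8
  x1, x2, x3 ≥ 0.
At the optimum only metakaolin, natural pozzolan are positive (recycled aggregate = 0). Binding constraints: 28-day strength contribution and water demand.
Optimal quantities: metakaolin = 0.3081 kg, natural pozzolan = 3.17 kg.
Objective = 0.392·0.3081 + 0.062·3.17 = 0.31732.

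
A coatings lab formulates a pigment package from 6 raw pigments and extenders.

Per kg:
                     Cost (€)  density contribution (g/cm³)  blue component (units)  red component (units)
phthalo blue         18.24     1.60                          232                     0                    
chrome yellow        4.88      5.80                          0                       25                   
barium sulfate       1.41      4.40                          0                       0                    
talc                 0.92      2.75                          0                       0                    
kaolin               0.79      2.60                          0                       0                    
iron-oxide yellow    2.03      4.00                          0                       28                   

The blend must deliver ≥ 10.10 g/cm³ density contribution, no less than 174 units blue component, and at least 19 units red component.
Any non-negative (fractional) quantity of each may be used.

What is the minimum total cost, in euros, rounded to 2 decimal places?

€16.94

Let x1 = kg of phthalo blue, x2 = kg of chrome yellow, x3 = kg of barium sulfate, x4 = kg of talc, x5 = kg of kaolin, x6 = kg of iron-oxide yellow.
min 18.24x1 + 4.88x2 + 1.41x3 + 0.92x4 + 0.79x5 + 2.03x6 subject to:
  1.6x1 + 5.8x2 + 4.4x3 + 2.75x4 + 2.6x5 + 4x6 ≥ 10.1   (density contribution)
  232x1 ≥ 174   (blue component)
  25x2 + 28x6 ≥ 19   (red component)
  x1, x2, x3, x4, x5, x6 ≥ 0.
The optimal basis is {phthalo blue, kaolin, iron-oxide yellow}; chrome yellow, barium sulfate, talc drop out. The density contribution, blue component, red component requirements are met with equality.
So phthalo blue = 0.75 kg, kaolin = 2.379 kg, iron-oxide yellow = 0.6786 kg.
Cost = 18.24·0.75 + 0.79·2.379 + 2.03·0.6786 = 16.9370.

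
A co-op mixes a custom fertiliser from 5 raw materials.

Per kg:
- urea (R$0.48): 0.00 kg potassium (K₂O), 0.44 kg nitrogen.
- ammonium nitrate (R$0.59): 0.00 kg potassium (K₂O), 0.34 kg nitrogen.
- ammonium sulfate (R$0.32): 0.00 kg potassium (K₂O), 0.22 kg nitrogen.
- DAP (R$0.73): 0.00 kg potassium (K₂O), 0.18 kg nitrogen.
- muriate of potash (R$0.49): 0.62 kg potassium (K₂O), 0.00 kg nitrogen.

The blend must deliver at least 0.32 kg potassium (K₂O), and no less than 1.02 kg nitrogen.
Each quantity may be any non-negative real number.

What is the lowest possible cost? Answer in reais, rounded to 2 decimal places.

R$1.37

Let x1 = kg of urea, x2 = kg of ammonium nitrate, x3 = kg of ammonium sulfate, x4 = kg of DAP, x5 = kg of muriate of potash.
Minimize 0.48x1 + 0.59x2 + 0.32x3 + 0.73x4 + 0.49x5 s.t.:
  0.62x5 ≥ 0.32   (potassium (K₂O))
  0.44x1 + 0.34x2 + 0.22x3 + 0.18x4 ≥ 1.02   (nitrogen)
  x1, x2, x3, x4, x5 ≥ 0.
The optimal basis is {urea, muriate of potash}; ammonium nitrate, ammonium sulfate, DAP drop out. The potassium (K₂O) and nitrogen requirements are met with equality.
Solving gives x1 = 2.318, x5 = 0.5161.
Cost = 0.48·2.318 + 0.49·0.5161 = 1.3655.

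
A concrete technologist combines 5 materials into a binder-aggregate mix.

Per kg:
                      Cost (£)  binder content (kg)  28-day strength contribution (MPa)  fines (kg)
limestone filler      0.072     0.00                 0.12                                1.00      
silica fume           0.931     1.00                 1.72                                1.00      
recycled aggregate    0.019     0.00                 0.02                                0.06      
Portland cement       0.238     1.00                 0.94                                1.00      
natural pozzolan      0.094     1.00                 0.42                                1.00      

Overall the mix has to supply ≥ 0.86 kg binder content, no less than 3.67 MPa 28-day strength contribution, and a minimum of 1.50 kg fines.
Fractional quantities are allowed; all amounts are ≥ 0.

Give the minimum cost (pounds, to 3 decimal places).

£0.821

Let x1 = kg of limestone filler, x2 = kg of silica fume, x3 = kg of recycled aggregate, x4 = kg of Portland cement, x5 = kg of natural pozzolan.
min 0.072x1 + 0.931x2 + 0.019x3 + 0.238x4 + 0.094x5 subject to:
  1x2 + 1x4 + 1x5 ≥ 0.86   (binder content)
  0.12x1 + 1.72x2 + 0.02x3 + 0.94x4 + 0.42x5 ≥ 3.67   (28-day strength contribution)
  1x1 + 1x2 + 0.06x3 + 1x4 + 1x5 ≥ 1.5   (fines)
  x1, x2, x3, x4, x5 ≥ 0.
At the optimum only natural pozzolan is positive (limestone filler, silica fume, recycled aggregate, Portland cement = 0). Binding constraint: 28-day strength contribution.
Solving gives x5 = 8.738.
Total cost: 0.094·8.738 = 0.82137.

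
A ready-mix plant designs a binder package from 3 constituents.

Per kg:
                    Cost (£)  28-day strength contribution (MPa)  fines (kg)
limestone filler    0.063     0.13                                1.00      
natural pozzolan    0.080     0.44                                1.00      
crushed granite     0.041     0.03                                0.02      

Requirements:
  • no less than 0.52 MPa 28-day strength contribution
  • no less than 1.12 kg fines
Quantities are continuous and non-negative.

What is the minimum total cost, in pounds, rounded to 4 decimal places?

Let x1 = kg of limestone filler, x2 = kg of natural pozzolan, x3 = kg of crushed granite.
Minimise 0.063x1 + 0.08x2 + 0.041x3 with:
  0.13x1 + 0.44x2 + 0.03x3 ≥ 0.52   (28-day strength contribution)
  1x1 + 1x2 + 0.02x3 ≥ 1.12   (fines)
  x1, x2, x3 ≥ 0.
At the optimum only natural pozzolan is positive (limestone filler, crushed granite = 0). The 28-day strength contribution requirement is met with equality.
That vertex is x2 = 1.1818.
Hence cost = 0.08·1.1818 = £0.094544.

£0.0945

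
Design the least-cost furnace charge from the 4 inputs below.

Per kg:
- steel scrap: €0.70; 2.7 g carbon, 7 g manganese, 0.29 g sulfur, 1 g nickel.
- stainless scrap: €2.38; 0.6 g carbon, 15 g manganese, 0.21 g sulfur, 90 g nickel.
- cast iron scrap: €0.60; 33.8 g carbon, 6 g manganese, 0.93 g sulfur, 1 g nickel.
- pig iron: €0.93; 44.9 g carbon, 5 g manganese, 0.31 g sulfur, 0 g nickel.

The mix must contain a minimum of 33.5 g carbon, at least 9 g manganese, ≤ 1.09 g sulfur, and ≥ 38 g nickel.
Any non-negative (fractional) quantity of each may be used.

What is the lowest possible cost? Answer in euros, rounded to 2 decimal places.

€1.57

Treat it as an LP. Let x1 = kg of steel scrap, x2 = kg of stainless scrap, x3 = kg of cast iron scrap, x4 = kg of pig iron.
Minimize 0.7x1 + 2.38x2 + 0.6x3 + 0.93x4 subject to:
  2.7x1 + 0.6x2 + 33.8x3 + 44.9x4 ≥ 33.5   (carbon)
  7x1 + 15x2 + 6x3 + 5x4 ≥ 9   (manganese)
  0.29x1 + 0.21x2 + 0.93x3 + 0.31x4 ≤ 1.09   (sulfur)
  1x1 + 90x2 + 1x3 ≥ 38   (nickel)
  x1, x2, x3, x4 ≥ 0.
The minimum-cost mix takes nothing from steel scrap, pig iron — only stainless scrap, cast iron scrap. The carbon and nickel requirements are met with equality.
That vertex is x2 = 0.4113, x3 = 0.9838.
Cost = 2.38·0.4113 + 0.6·0.9838 = 1.5692.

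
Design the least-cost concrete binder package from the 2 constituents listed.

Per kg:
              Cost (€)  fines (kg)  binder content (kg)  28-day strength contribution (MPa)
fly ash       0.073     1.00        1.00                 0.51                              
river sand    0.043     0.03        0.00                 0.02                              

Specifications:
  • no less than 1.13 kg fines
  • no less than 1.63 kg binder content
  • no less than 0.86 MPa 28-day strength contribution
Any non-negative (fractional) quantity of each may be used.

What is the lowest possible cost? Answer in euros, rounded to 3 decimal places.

Treat it as an LP. Let x1 = kg of fly ash, x2 = kg of river sand.
Minimize 0.073x1 + 0.043x2 s.t.:
  1x1 + 0.03x2 ≥ 1.13   (fines)
  1x1 ≥ 1.63   (binder content)
  0.51x1 + 0.02x2 ≥ 0.86   (28-day strength contribution)
  x1, x2 ≥ 0.
The optimal basis is {fly ash}; river sand drops out. There the 28-day strength contribution constraint is tight.
Optimal quantities: fly ash = 1.686 kg.
Cost = 0.073·1.686 = 0.12308.

€0.123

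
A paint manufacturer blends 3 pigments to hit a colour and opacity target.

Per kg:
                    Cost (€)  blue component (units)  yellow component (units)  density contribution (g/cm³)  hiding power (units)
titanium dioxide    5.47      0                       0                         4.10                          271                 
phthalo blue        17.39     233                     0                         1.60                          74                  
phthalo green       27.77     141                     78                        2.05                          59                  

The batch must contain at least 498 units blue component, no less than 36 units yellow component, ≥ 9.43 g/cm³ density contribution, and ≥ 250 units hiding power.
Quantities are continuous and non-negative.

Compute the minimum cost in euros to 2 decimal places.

Let x1 = kg of titanium dioxide, x2 = kg of phthalo blue, x3 = kg of phthalo green.
min 5.47x1 + 17.39x2 + 27.77x3 with:
  233x2 + 141x3 ≥ 498   (blue component)
  78x3 ≥ 36   (yellow component)
  4.1x1 + 1.6x2 + 2.05x3 ≥ 9.43   (density contribution)
  271x1 + 74x2 + 59x3 ≥ 250   (hiding power)
  x1, x2, x3 ≥ 0.
The optimal mix uses every input. Binding constraints: blue component, yellow component, density contribution.
Optimal quantities: titanium dioxide = 1.344 kg, phthalo blue = 1.858 kg, phthalo green = 0.4615 kg.
Objective = 5.47·1.344 + 17.39·1.858 + 27.77·0.4615 = 52.4782.

€52.48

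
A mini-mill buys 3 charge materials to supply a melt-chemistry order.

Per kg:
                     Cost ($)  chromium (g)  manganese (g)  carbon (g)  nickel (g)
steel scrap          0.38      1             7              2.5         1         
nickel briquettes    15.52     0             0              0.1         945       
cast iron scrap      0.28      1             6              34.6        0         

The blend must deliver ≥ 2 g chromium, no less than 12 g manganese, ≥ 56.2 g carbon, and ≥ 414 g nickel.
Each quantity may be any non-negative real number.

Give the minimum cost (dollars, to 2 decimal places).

$7.36

Set it up as a linear program. Let x1 = kg of steel scrap, x2 = kg of nickel briquettes, x3 = kg of cast iron scrap.
Minimize 0.38x1 + 15.52x2 + 0.28x3 with:
  1x1 + 1x3 ≥ 2   (chromium)
  7x1 + 6x3 ≥ 12   (manganese)
  2.5x1 + 0.1x2 + 34.6x3 ≥ 56.2   (carbon)
  1x1 + 945x2 ≥ 414   (nickel)
  x1, x2, x3 ≥ 0.
The optimal basis is {nickel briquettes, cast iron scrap}; steel scrap drops out. The chromium, manganese, nickel requirements are met with equality.
Optimal quantities: nickel briquettes = 0.4381 kg, cast iron scrap = 2 kg.
Hence cost = 15.52·0.4381 + 0.28·2 = $7.3593.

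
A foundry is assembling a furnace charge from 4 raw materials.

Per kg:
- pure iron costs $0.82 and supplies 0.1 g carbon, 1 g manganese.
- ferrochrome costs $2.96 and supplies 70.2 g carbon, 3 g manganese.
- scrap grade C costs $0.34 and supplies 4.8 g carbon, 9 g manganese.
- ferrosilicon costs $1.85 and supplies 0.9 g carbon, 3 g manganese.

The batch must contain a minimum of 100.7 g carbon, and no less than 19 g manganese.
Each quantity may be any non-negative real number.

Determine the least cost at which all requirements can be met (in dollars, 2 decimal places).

$4.48

Let x1 = kg of pure iron, x2 = kg of ferrochrome, x3 = kg of scrap grade C, x4 = kg of ferrosilicon.
min 0.82x1 + 2.96x2 + 0.34x3 + 1.85x4 subject to:
  0.1x1 + 70.2x2 + 4.8x3 + 0.9x4 ≥ 100.7   (carbon)
  1x1 + 3x2 + 9x3 + 3x4 ≥ 19   (manganese)
  x1, x2, x3, x4 ≥ 0.
The cheapest feasible vertex uses only ferrochrome, scrap grade C; pure iron, ferrosilicon are not used. Binding constraints: carbon and manganese.
Optimal quantities: ferrochrome = 1.32 kg, scrap grade C = 1.671 kg.
Cost = 2.96·1.32 + 0.34·1.671 = 4.4753.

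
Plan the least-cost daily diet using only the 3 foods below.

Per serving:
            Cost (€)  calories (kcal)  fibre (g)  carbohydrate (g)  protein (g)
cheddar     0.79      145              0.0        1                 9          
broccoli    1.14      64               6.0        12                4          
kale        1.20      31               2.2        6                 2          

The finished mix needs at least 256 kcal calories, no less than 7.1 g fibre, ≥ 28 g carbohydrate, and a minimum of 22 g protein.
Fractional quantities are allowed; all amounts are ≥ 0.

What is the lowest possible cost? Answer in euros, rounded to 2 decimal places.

€3.68

Set it up as a linear program. Let x1 = servings of cheddar, x2 = servings of broccoli, x3 = servings of kale.
Minimise 0.79x1 + 1.14x2 + 1.2x3 s.t.:
  145x1 + 64x2 + 31x3 ≥ 256   (calories)
  6x2 + 2.2x3 ≥ 7.1   (fibre)
  1x1 + 12x2 + 6x3 ≥ 28   (carbohydrate)
  9x1 + 4x2 + 2x3 ≥ 22   (protein)
  x1, x2, x3 ≥ 0.
The minimum-cost mix takes nothing from kale — only cheddar, broccoli. The carbohydrate and protein requirements are met with equality.
Optimal quantities: cheddar = 1.462 servings, broccoli = 2.212 servings.
Cost = 0.79·1.462 + 1.14·2.212 = 3.6767.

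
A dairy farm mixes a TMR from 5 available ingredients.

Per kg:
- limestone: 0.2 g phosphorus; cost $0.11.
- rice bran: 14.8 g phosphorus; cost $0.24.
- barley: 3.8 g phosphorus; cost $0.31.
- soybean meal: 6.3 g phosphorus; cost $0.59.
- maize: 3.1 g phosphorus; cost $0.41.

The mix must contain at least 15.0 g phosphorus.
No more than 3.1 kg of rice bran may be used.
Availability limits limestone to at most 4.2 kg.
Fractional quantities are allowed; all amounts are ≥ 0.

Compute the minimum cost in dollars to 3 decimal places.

This is a linear program. Let x1 = kg of limestone, x2 = kg of rice bran, x3 = kg of barley, x4 = kg of soybean meal, x5 = kg of maize.
min 0.11x1 + 0.24x2 + 0.31x3 + 0.59x4 + 0.41x5 with:
  0.2x1 + 14.8x2 + 3.8x3 + 6.3x4 + 3.1x5 ≥ 15   (phosphorus)
  x2 ≤ 3.1
  x1 ≤ 4.2
  x1, x2, x3, x4, x5 ≥ 0.
The optimal basis is {rice bran}; limestone, barley, soybean meal, maize drop out. The phosphorus requirement is met with equality.
That vertex is x2 = 1.014.
Cost = 0.24·1.014 = 0.24336.

$0.243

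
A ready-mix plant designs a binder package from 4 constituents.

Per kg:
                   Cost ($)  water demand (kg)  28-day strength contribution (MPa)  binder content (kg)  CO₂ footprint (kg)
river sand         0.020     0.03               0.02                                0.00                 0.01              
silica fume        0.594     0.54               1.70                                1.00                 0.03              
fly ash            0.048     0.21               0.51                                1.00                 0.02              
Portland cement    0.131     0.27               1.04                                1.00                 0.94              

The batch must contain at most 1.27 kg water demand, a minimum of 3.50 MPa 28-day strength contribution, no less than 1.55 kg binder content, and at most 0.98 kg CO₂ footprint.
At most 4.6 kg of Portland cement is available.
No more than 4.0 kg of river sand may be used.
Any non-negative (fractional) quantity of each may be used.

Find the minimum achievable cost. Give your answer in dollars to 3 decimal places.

Let x1 = kg of river sand, x2 = kg of silica fume, x3 = kg of fly ash, x4 = kg of Portland cement.
Minimize 0.02x1 + 0.594x2 + 0.048x3 + 0.131x4 subject to:
  0.03x1 + 0.54x2 + 0.21x3 + 0.27x4 ≤ 1.27   (water demand)
  0.02x1 + 1.7x2 + 0.51x3 + 1.04x4 ≥ 3.5   (28-day strength contribution)
  1x2 + 1x3 + 1x4 ≥ 1.55   (binder content)
  0.01x1 + 0.03x2 + 0.02x3 + 0.94x4 ≤ 0.98   (CO₂ footprint)
  x4 ≤ 4.6
  x1 ≤ 4
  x1, x2, x3, x4 ≥ 0.
The minimum-cost mix takes nothing from river sand — only silica fume, fly ash, Portland cement. Binding constraints: water demand, 28-day strength contribution, CO₂ footprint.
So silica fume = 0.1374 kg, fly ash = 4.482 kg, Portland cement = 0.9428 kg.
Hence cost = 0.594·0.1374 + 0.048·4.482 + 0.131·0.9428 = $0.42026.

$0.420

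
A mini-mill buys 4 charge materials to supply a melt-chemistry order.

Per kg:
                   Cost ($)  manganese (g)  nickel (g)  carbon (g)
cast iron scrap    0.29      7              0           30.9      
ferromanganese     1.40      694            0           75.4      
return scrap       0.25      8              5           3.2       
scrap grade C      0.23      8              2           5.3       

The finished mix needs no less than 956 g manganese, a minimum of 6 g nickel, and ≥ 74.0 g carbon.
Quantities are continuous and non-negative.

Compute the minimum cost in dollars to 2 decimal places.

Treat it as an LP. Let x1 = kg of cast iron scrap, x2 = kg of ferromanganese, x3 = kg of return scrap, x4 = kg of scrap grade C.
min 0.29x1 + 1.4x2 + 0.25x3 + 0.23x4 s.t.:
  7x1 + 694x2 + 8x3 + 8x4 ≥ 956   (manganese)
  5x3 + 2x4 ≥ 6   (nickel)
  30.9x1 + 75.4x2 + 3.2x3 + 5.3x4 ≥ 74   (carbon)
  x1, x2, x3, x4 ≥ 0.
The cheapest feasible vertex uses only ferromanganese, return scrap; cast iron scrap, scrap grade C are not used. The manganese and nickel requirements are met with equality.
So ferromanganese = 1.364 kg, return scrap = 1.2 kg.
Objective = 1.4·1.364 + 0.25·1.2 = 2.2096.

$2.21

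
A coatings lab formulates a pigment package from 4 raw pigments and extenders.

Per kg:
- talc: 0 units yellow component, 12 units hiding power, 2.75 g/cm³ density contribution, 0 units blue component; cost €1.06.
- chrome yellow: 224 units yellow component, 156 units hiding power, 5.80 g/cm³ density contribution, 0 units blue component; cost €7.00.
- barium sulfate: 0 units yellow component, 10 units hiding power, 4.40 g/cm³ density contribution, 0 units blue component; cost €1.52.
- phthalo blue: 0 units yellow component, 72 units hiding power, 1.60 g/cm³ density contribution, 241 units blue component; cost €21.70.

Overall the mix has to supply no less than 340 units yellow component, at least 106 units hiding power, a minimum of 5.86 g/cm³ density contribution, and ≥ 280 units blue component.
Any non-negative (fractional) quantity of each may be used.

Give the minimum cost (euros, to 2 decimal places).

€35.84

Let x1 = kg of talc, x2 = kg of chrome yellow, x3 = kg of barium sulfate, x4 = kg of phthalo blue.
min 1.06x1 + 7x2 + 1.52x3 + 21.7x4 subject to:
  224x2 ≥ 340   (yellow component)
  12x1 + 156x2 + 10x3 + 72x4 ≥ 106   (hiding power)
  2.75x1 + 5.8x2 + 4.4x3 + 1.6x4 ≥ 5.86   (density contribution)
  241x4 ≥ 280   (blue component)
  x1, x2, x3, x4 ≥ 0.
At the optimum only chrome yellow, phthalo blue are positive (talc, barium sulfate = 0). The yellow component and blue component requirements are met with equality.
Solving gives x2 = 1.518, x4 = 1.162.
Total cost: 7·1.518 + 21.7·1.162 = 35.8414.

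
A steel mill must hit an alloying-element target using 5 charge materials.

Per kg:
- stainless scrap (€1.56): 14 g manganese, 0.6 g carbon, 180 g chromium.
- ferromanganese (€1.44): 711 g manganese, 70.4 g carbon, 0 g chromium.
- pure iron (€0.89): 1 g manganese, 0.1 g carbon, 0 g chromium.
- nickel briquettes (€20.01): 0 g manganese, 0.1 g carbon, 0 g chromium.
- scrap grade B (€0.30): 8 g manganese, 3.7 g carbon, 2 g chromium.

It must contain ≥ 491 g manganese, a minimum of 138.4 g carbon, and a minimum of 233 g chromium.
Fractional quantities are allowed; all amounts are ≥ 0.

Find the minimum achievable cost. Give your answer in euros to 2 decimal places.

€4.83

Set it up as a linear program. Let x1 = kg of stainless scrap, x2 = kg of ferromanganese, x3 = kg of pure iron, x4 = kg of nickel briquettes, x5 = kg of scrap grade B.
Minimize 1.56x1 + 1.44x2 + 0.89x3 + 20.01x4 + 0.3x5 with:
  14x1 + 711x2 + 1x3 + 8x5 ≥ 491   (manganese)
  0.6x1 + 70.4x2 + 0.1x3 + 0.1x4 + 3.7x5 ≥ 138.4   (carbon)
  180x1 + 2x5 ≥ 233   (chromium)
  x1, x2, x3, x4, x5 ≥ 0.
The cheapest feasible vertex uses only stainless scrap, ferromanganese; pure iron, nickel briquettes, scrap grade B are not used. Binding constraints: carbon and chromium.
So stainless scrap = 1.294 kg, ferromanganese = 1.955 kg.
Total cost: 1.56·1.294 + 1.44·1.955 = 4.8338.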